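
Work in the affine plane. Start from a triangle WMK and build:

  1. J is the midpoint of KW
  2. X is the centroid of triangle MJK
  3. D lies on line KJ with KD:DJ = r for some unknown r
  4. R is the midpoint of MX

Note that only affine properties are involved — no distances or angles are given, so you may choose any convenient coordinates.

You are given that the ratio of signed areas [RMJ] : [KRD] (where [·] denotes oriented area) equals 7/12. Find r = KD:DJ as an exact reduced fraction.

Assign W = (0, 0), M = (1, 0), K = (0, 1) — the answer is frame-independent, so this choice is without loss of generality.
1. J is the midpoint of KW ⇒ J = (0, 1/2)
2. X is the centroid of triangle MJK ⇒ X = (1/3, 1/2)
3. With KD:DJ = r, write λ = r/(r+1) so D = K + λ·(J−K); D is affine-linear in λ
4. R is the midpoint of MX ⇒ R = (2/3, 1/4)
Every point depending on D is an affine combination of D and λ-independent points, so each such coordinate is linear in λ; the λ² term in each signed area is a multiple of (J−K)×(J−K) = 0, so 2·[RMJ] and 2·[KRD] are each linear in λ. Evaluating at λ=0 and λ=1:
  2·[RMJ] = -1/12,   2·[KRD] = -1/3·λ
So [RMJ]:[KRD] = (-1/12) / (-1/3·λ). Setting this equal to 7/12:
  -1/12 = 7/12·(-1/3·λ)  ⇒  λ = 3/7
Then r = λ/(1−λ) = (3/7)/(4/7) = 3/4. Check: with r = 3/4, D = (0, 11/14) and [RMJ]:[KRD] = 7/12 as required.

r = 3/4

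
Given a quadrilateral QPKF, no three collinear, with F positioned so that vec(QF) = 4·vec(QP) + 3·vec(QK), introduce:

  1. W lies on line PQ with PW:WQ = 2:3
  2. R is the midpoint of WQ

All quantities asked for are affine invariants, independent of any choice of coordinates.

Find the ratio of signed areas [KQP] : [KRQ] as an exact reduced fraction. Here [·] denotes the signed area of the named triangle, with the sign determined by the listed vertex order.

Work in coordinates with Q = (0, 0), P = (1, 0), K = (0, 1), F = (4, 3).
1. W lies on line PQ with PW:WQ = 2:3 ⇒ W = (3/5, 0)
2. R is the midpoint of WQ ⇒ R = (3/10, 0)
2·[KQP] = 1, 2·[KRQ] = -3/10
[KQP]:[KRQ] = 1:-3/10 = -10/3

[KQP]:[KRQ] = -10/3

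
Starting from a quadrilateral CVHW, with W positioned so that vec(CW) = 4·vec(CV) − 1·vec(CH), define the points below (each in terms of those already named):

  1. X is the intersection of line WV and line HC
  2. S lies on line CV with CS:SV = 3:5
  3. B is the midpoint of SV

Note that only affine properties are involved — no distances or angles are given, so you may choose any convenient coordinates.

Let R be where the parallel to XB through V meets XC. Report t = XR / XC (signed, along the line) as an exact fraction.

Work in coordinates with C = (0, 0), V = (1, 0), H = (0, 1), W = (4, -1).
1. X is the intersection of line WV and line HC ⇒ X = (0, 1/3)
2. S lies on line CV with CS:SV = 3:5 ⇒ S = (3/8, 0)
3. B is the midpoint of SV ⇒ B = (11/16, 0)
through V parallel to XB: direction (11/16, -1/3); meets XC at R = (0, 16/33)
R = X + t·(C−X) with t = -5/11

t = -5/11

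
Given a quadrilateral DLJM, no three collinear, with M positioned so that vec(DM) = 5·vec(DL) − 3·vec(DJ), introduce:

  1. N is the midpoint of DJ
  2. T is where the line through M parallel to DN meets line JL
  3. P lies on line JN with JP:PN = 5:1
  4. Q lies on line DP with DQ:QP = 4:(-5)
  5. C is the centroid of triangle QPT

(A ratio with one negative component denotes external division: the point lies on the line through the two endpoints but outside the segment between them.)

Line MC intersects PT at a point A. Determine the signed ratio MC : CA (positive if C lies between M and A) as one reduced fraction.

Assign D = (0, 0), L = (1, 0), J = (0, 1), M = (5, -3) — the answer is frame-independent, so this choice is without loss of generality.
1. N is the midpoint of DJ ⇒ N = (0, 1/2)
2. T is where the line through M parallel to DN meets line JL ⇒ T = (5, -4)
3. P lies on line JN with JP:PN = 5:1 ⇒ P = (0, 7/12)
4. Q lies on line DP with DQ:QP = 4:(-5) ⇒ Q = (0, -7/3)
5. C is the centroid of triangle QPT ⇒ C = (5/3, -23/12)
line MC meets PT at A = (235/71, -174/71)
C = M + t·(A−M) with t = 71/36, so MC:CA = 71/36:-35/36

MC:CA = -71/35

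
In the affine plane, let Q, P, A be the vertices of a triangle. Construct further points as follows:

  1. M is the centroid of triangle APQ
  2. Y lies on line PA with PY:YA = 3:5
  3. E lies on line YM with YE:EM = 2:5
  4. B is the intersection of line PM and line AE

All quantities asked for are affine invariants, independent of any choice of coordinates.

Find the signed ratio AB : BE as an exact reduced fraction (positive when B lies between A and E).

Choose coordinates Q = (0, 0), P = (1, 0), A = (0, 1).
1. M is the centroid of triangle APQ ⇒ M = (1/3, 1/3)
2. Y lies on line PA with PY:YA = 3:5 ⇒ Y = (5/8, 3/8)
3. E lies on line YM with YE:EM = 2:5 ⇒ E = (13/24, 61/168)
4. B is the intersection of line PM and line AE ⇒ B = (91/123, 16/123)
B = A + t·(E−A) with t = 56/41, so AB:BE = t:(1−t) = 56/41:-15/41

AB:BE = -56/15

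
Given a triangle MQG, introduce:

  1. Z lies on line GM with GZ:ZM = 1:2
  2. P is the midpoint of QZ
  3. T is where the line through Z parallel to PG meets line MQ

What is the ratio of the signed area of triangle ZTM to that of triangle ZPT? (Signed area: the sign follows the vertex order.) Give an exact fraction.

Assign M = (0, 0), Q = (1, 0), G = (0, 1) — the answer is frame-independent, so this choice is without loss of generality.
1. Z lies on line GM with GZ:ZM = 1:2 ⇒ Z = (0, 2/3)
2. P is the midpoint of QZ ⇒ P = (1/2, 1/3)
3. T is where the line through Z parallel to PG meets line MQ ⇒ T = (1/2, 0)
2·[ZTM] = -1/3, 2·[ZPT] = -1/6
[ZTM]:[ZPT] = -1/3:-1/6 = 2

[ZTM]:[ZPT] = 2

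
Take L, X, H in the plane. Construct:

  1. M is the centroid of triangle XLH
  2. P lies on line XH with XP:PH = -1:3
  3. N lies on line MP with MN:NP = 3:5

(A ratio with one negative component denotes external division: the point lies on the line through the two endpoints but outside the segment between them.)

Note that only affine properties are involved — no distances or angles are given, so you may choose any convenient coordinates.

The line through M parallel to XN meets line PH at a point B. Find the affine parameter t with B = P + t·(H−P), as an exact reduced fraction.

Assign L = (0, 0), X = (1, 0), H = (0, 1) — the answer is frame-independent, so this choice is without loss of generality.
1. M is the centroid of triangle XLH ⇒ M = (1/3, 1/3)
2. P lies on line XH with XP:PH = -1:3 ⇒ P = (3/2, -1/2)
3. N lies on line MP with MN:NP = 3:5 ⇒ N = (37/48, 1/48)
through M parallel to XN: direction (-11/48, 1/48); meets PH at B = (7/10, 3/10)
B = P + t·(H−P) with t = 8/15

t = 8/15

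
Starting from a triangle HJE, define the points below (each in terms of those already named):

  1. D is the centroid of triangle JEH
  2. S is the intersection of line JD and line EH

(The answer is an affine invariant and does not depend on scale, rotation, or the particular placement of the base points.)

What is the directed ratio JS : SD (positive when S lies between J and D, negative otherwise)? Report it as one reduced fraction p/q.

Set H = (0, 0), J = (1, 0), E = (0, 1); any affine frame gives the same invariant.
1. D is the centroid of triangle JEH ⇒ D = (1/3, 1/3)
2. S is the intersection of line JD and line EH ⇒ S = (0, 1/2)
S = J + t·(D−J) with t = 3/2, so JS:SD = t:(1−t) = 3/2:-1/2

JS:SD = -3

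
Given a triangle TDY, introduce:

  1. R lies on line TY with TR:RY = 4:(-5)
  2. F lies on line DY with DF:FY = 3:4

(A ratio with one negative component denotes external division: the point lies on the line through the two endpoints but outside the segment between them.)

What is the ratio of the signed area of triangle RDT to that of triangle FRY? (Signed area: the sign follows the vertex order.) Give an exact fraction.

Work in coordinates with T = (0, 0), D = (1, 0), Y = (0, 1).
1. R lies on line TY with TR:RY = 4:(-5) ⇒ R = (0, -4)
2. F lies on line DY with DF:FY = 3:4 ⇒ F = (4/7, 3/7)
2·[RDT] = 4, 2·[FRY] = -20/7
[RDT]:[FRY] = 4:-20/7 = -7/5

[RDT]:[FRY] = -7/5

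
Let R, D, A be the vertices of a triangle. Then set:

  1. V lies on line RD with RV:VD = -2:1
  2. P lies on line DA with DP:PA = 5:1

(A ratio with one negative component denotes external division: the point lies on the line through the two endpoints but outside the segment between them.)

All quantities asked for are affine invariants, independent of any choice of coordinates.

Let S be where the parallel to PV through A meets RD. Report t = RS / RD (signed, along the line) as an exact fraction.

Choose coordinates R = (0, 0), D = (1, 0), A = (0, 1).
1. V lies on line RD with RV:VD = -2:1 ⇒ V = (2, 0)
2. P lies on line DA with DP:PA = 5:1 ⇒ P = (1/6, 5/6)
through A parallel to PV: direction (11/6, -5/6); meets RD at S = (11/5, 0)
S = R + t·(D−R) with t = 11/5

t = 11/5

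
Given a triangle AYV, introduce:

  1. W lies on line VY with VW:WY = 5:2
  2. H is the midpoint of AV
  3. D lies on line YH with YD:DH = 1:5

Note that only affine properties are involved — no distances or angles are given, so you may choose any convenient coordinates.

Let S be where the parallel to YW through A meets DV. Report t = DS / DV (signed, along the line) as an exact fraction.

t = -11

Set A = (0, 0), Y = (1, 0), V = (0, 1); any affine frame gives the same invariant.
1. W lies on line VY with VW:WY = 5:2 ⇒ W = (5/7, 2/7)
2. H is the midpoint of AV ⇒ H = (0, 1/2)
3. D lies on line YH with YD:DH = 1:5 ⇒ D = (5/6, 1/12)
through A parallel to YW: direction (-2/7, 2/7); meets DV at S = (10, -10)
S = D + t·(V−D) with t = -11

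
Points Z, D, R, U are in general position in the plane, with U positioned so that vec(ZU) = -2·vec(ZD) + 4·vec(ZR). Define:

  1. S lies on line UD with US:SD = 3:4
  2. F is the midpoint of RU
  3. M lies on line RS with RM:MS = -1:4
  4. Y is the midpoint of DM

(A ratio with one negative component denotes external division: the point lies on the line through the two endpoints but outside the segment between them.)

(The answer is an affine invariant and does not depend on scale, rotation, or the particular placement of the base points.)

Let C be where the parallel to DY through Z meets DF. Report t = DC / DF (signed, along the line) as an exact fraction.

Work in coordinates with Z = (0, 0), D = (1, 0), R = (0, 1), U = (-2, 4).
1. S lies on line UD with US:SD = 3:4 ⇒ S = (-5/7, 16/7)
2. F is the midpoint of RU ⇒ F = (-1, 5/2)
3. M lies on line RS with RM:MS = -1:4 ⇒ M = (5/21, 4/7)
4. Y is the midpoint of DM ⇒ Y = (13/21, 2/7)
through Z parallel to DY: direction (-8/21, 2/7); meets DF at C = (5/2, -15/8)
C = D + t·(F−D) with t = -3/4

t = -3/4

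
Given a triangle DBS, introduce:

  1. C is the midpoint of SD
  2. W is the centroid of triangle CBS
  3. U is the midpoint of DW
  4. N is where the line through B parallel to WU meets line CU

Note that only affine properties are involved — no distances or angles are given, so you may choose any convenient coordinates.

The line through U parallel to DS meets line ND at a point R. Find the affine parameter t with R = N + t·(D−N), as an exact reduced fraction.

Set D = (0, 0), B = (1, 0), S = (0, 1); any affine frame gives the same invariant.
1. C is the midpoint of SD ⇒ C = (0, 1/2)
2. W is the centroid of triangle CBS ⇒ W = (1/3, 1/2)
3. U is the midpoint of DW ⇒ U = (1/6, 1/4)
4. N is where the line through B parallel to WU meets line CU ⇒ N = (2/3, -1/2)
through U parallel to DS: direction (0, 1); meets ND at R = (1/6, -1/8)
R = N + t·(D−N) with t = 3/4

t = 3/4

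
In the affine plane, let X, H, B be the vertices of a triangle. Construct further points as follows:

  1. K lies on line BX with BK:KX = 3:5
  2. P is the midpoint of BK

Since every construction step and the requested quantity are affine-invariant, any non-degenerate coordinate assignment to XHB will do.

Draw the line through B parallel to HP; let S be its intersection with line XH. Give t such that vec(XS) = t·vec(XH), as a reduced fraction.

t = 16/13

Assign X = (0, 0), H = (1, 0), B = (0, 1) — the answer is frame-independent, so this choice is without loss of generality.
1. K lies on line BX with BK:KX = 3:5 ⇒ K = (0, 5/8)
2. P is the midpoint of BK ⇒ P = (0, 13/16)
through B parallel to HP: direction (-1, 13/16); meets XH at S = (16/13, 0)
S = X + t·(H−X) with t = 16/13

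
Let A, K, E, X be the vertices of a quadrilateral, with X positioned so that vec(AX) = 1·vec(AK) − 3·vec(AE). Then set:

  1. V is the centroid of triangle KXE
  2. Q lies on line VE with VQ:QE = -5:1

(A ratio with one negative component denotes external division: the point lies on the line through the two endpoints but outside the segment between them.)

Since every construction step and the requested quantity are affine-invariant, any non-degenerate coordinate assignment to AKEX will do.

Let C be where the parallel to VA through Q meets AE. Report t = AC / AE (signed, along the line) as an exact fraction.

t = 5/4

Work in coordinates with A = (0, 0), K = (1, 0), E = (0, 1), X = (1, -3).
1. V is the centroid of triangle KXE ⇒ V = (2/3, -2/3)
2. Q lies on line VE with VQ:QE = -5:1 ⇒ Q = (-1/6, 17/12)
through Q parallel to VA: direction (-2/3, 2/3); meets AE at C = (0, 5/4)
C = A + t·(E−A) with t = 5/4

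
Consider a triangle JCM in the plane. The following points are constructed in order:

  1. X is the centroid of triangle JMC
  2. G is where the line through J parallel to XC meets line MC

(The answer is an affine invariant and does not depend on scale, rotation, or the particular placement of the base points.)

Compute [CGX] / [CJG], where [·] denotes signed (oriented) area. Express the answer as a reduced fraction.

Work in coordinates with J = (0, 0), C = (1, 0), M = (0, 1).
1. X is the centroid of triangle JMC ⇒ X = (1/3, 1/3)
2. G is where the line through J parallel to XC meets line MC ⇒ G = (2, -1)
2·[CGX] = -1/3, 2·[CJG] = 1
[CGX]:[CJG] = -1/3:1 = -1/3

[CGX]:[CJG] = -1/3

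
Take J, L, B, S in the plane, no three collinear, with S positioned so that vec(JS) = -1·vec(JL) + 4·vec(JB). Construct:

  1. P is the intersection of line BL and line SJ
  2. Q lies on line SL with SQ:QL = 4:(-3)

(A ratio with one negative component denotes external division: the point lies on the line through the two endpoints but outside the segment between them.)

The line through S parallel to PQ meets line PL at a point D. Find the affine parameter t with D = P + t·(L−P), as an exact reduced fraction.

Set J = (0, 0), L = (1, 0), B = (0, 1), S = (-1, 4); any affine frame gives the same invariant.
1. P is the intersection of line BL and line SJ ⇒ P = (-1/3, 4/3)
2. Q lies on line SL with SQ:QL = 4:(-3) ⇒ Q = (7, -12)
through S parallel to PQ: direction (22/3, -40/3); meets PL at D = (13/9, -4/9)
D = P + t·(L−P) with t = 4/3

t = 4/3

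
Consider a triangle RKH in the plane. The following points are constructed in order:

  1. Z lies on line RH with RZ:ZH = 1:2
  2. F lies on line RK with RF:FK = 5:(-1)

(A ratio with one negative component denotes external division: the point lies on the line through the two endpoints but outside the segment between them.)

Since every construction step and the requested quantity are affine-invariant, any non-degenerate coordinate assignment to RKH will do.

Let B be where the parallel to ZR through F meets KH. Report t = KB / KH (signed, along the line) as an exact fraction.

t = -1/4

Work in coordinates with R = (0, 0), K = (1, 0), H = (0, 1).
1. Z lies on line RH with RZ:ZH = 1:2 ⇒ Z = (0, 1/3)
2. F lies on line RK with RF:FK = 5:(-1) ⇒ F = (5/4, 0)
through F parallel to ZR: direction (0, -1/3); meets KH at B = (5/4, -1/4)
B = K + t·(H−K) with t = -1/4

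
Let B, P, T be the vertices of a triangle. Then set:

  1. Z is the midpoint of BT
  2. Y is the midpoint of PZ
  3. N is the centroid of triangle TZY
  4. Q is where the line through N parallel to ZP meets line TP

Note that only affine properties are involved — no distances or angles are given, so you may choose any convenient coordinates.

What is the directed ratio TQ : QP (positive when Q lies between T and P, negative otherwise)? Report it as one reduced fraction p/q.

TQ:QP = 2

Assign B = (0, 0), P = (1, 0), T = (0, 1) — the answer is frame-independent, so this choice is without loss of generality.
1. Z is the midpoint of BT ⇒ Z = (0, 1/2)
2. Y is the midpoint of PZ ⇒ Y = (1/2, 1/4)
3. N is the centroid of triangle TZY ⇒ N = (1/6, 7/12)
4. Q is where the line through N parallel to ZP meets line TP ⇒ Q = (2/3, 1/3)
Q = T + t·(P−T) with t = 2/3, so TQ:QP = t:(1−t) = 2/3:1/3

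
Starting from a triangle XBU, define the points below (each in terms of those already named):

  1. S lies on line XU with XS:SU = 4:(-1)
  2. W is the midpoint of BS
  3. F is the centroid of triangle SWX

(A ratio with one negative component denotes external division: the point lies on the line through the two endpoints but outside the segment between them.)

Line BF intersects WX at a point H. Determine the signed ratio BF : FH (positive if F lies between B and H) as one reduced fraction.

BF:FH = -4

Assign X = (0, 0), B = (1, 0), U = (0, 1) — the answer is frame-independent, so this choice is without loss of generality.
1. S lies on line XU with XS:SU = 4:(-1) ⇒ S = (0, 4/3)
2. W is the midpoint of BS ⇒ W = (1/2, 2/3)
3. F is the centroid of triangle SWX ⇒ F = (1/6, 2/3)
line BF meets WX at H = (3/8, 1/2)
F = B + t·(H−B) with t = 4/3, so BF:FH = 4/3:-1/3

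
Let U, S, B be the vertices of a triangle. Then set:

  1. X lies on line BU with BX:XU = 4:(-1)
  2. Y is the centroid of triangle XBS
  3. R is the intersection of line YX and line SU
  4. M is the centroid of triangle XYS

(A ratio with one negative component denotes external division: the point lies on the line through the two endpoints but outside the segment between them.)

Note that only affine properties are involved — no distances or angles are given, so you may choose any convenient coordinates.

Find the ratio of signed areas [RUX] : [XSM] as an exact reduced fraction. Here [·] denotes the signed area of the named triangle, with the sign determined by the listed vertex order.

[RUX]:[XSM] = 9/20

Set U = (0, 0), S = (1, 0), B = (0, 1); any affine frame gives the same invariant.
1. X lies on line BU with BX:XU = 4:(-1) ⇒ X = (0, -1/3)
2. Y is the centroid of triangle XBS ⇒ Y = (1/3, 2/9)
3. R is the intersection of line YX and line SU ⇒ R = (1/5, 0)
4. M is the centroid of triangle XYS ⇒ M = (4/9, -1/27)
2·[RUX] = 1/15, 2·[XSM] = 4/27
[RUX]:[XSM] = 1/15:4/27 = 9/20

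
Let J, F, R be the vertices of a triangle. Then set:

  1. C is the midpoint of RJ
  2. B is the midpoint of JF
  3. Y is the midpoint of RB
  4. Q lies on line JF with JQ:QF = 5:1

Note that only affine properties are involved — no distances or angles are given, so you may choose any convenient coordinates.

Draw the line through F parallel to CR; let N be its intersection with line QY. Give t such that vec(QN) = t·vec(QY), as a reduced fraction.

Set J = (0, 0), F = (1, 0), R = (0, 1); any affine frame gives the same invariant.
1. C is the midpoint of RJ ⇒ C = (0, 1/2)
2. B is the midpoint of JF ⇒ B = (1/2, 0)
3. Y is the midpoint of RB ⇒ Y = (1/4, 1/2)
4. Q lies on line JF with JQ:QF = 5:1 ⇒ Q = (5/6, 0)
through F parallel to CR: direction (0, 1/2); meets QY at N = (1, -1/7)
N = Q + t·(Y−Q) with t = -2/7

t = -2/7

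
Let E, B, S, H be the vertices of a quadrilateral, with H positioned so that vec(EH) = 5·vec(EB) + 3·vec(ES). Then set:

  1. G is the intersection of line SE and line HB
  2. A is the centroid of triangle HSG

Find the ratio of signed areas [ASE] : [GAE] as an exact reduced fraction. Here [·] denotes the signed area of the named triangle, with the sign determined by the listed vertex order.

[ASE]:[GAE] = 4/3

Assign E = (0, 0), B = (1, 0), S = (0, 1), H = (5, 3) — the answer is frame-independent, so this choice is without loss of generality.
1. G is the intersection of line SE and line HB ⇒ G = (0, -3/4)
2. A is the centroid of triangle HSG ⇒ A = (5/3, 13/12)
2·[ASE] = 5/3, 2·[GAE] = 5/4
[ASE]:[GAE] = 5/3:5/4 = 4/3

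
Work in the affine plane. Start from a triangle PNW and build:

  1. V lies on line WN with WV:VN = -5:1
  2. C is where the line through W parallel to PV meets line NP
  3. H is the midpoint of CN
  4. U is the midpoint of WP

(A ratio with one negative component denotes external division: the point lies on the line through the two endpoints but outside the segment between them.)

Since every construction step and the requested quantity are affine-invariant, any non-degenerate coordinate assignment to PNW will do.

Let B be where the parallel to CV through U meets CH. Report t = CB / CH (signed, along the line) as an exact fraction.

t = 25/4

Choose coordinates P = (0, 0), N = (1, 0), W = (0, 1).
1. V lies on line WN with WV:VN = -5:1 ⇒ V = (5/4, -1/4)
2. C is where the line through W parallel to PV meets line NP ⇒ C = (5, 0)
3. H is the midpoint of CN ⇒ H = (3, 0)
4. U is the midpoint of WP ⇒ U = (0, 1/2)
through U parallel to CV: direction (-15/4, -1/4); meets CH at B = (-15/2, 0)
B = C + t·(H−C) with t = 25/4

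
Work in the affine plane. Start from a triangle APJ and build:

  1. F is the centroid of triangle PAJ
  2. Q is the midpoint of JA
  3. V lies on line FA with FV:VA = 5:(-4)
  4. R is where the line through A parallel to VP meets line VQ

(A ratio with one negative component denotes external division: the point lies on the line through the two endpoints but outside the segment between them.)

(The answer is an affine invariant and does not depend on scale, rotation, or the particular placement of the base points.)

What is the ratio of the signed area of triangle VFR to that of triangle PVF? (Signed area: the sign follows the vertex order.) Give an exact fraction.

Choose coordinates A = (0, 0), P = (1, 0), J = (0, 1).
1. F is the centroid of triangle PAJ ⇒ F = (1/3, 1/3)
2. Q is the midpoint of JA ⇒ Q = (0, 1/2)
3. V lies on line FA with FV:VA = 5:(-4) ⇒ V = (-4/3, -4/3)
4. R is where the line through A parallel to VP meets line VQ ⇒ R = (-28/45, -16/45)
2·[VFR] = 4/9, 2·[PVF] = -5/3
[VFR]:[PVF] = 4/9:-5/3 = -4/15

[VFR]:[PVF] = -4/15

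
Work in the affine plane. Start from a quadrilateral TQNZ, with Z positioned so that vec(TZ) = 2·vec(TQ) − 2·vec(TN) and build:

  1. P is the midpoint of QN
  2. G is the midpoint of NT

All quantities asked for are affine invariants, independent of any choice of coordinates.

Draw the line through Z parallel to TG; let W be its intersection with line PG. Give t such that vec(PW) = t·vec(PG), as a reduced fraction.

t = -3

Choose coordinates T = (0, 0), Q = (1, 0), N = (0, 1), Z = (2, -2).
1. P is the midpoint of QN ⇒ P = (1/2, 1/2)
2. G is the midpoint of NT ⇒ G = (0, 1/2)
through Z parallel to TG: direction (0, 1/2); meets PG at W = (2, 1/2)
W = P + t·(G−P) with t = -3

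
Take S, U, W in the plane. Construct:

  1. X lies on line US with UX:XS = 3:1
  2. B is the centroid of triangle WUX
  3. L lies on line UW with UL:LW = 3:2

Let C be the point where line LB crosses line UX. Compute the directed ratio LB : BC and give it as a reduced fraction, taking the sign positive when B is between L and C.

LB:BC = 4/5

Assign S = (0, 0), U = (1, 0), W = (0, 1) — the answer is frame-independent, so this choice is without loss of generality.
1. X lies on line US with UX:XS = 3:1 ⇒ X = (1/4, 0)
2. B is the centroid of triangle WUX ⇒ B = (5/12, 1/3)
3. L lies on line UW with UL:LW = 3:2 ⇒ L = (2/5, 3/5)
line LB meets UX at C = (7/16, 0)
B = L + t·(C−L) with t = 4/9, so LB:BC = 4/9:5/9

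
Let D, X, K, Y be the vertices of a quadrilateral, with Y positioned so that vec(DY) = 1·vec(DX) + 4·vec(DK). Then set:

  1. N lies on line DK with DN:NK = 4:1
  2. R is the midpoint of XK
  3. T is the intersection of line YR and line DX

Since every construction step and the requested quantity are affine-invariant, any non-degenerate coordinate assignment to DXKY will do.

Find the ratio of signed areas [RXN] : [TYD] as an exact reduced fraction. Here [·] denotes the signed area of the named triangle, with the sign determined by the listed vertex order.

Work in coordinates with D = (0, 0), X = (1, 0), K = (0, 1), Y = (1, 4).
1. N lies on line DK with DN:NK = 4:1 ⇒ N = (0, 4/5)
2. R is the midpoint of XK ⇒ R = (1/2, 1/2)
3. T is the intersection of line YR and line DX ⇒ T = (3/7, 0)
2·[RXN] = -1/10, 2·[TYD] = 12/7
[RXN]:[TYD] = -1/10:12/7 = -7/120

[RXN]:[TYD] = -7/120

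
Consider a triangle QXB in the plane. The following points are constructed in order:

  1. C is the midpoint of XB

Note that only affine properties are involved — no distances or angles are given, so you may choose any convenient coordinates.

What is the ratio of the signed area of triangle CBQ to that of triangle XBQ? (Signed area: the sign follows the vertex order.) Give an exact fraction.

[CBQ]:[XBQ] = 1/2

Work in coordinates with Q = (0, 0), X = (1, 0), B = (0, 1).
1. C is the midpoint of XB ⇒ C = (1/2, 1/2)
2·[CBQ] = 1/2, 2·[XBQ] = 1
[CBQ]:[XBQ] = 1/2:1 = 1/2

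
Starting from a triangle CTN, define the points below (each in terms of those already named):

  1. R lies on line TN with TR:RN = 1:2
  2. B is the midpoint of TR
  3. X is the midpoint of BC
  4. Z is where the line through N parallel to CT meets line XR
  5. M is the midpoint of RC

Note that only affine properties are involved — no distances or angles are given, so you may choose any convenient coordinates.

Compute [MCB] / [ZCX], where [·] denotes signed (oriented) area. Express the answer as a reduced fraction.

Choose coordinates C = (0, 0), T = (1, 0), N = (0, 1).
1. R lies on line TN with TR:RN = 1:2 ⇒ R = (2/3, 1/3)
2. B is the midpoint of TR ⇒ B = (5/6, 1/6)
3. X is the midpoint of BC ⇒ X = (5/12, 1/12)
4. Z is where the line through N parallel to CT meets line XR ⇒ Z = (4/3, 1)
5. M is the midpoint of RC ⇒ M = (1/3, 1/6)
2·[MCB] = 1/12, 2·[ZCX] = 11/36
[MCB]:[ZCX] = 1/12:11/36 = 3/11

[MCB]:[ZCX] = 3/11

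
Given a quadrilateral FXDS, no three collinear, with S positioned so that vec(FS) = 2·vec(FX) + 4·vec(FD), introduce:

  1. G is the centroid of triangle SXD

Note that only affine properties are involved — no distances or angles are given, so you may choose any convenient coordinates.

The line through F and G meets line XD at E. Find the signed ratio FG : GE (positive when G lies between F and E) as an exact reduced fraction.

FG:GE = -8/5

Choose coordinates F = (0, 0), X = (1, 0), D = (0, 1), S = (2, 4).
1. G is the centroid of triangle SXD ⇒ G = (1, 5/3)
line FG meets XD at E = (3/8, 5/8)
G = F + t·(E−F) with t = 8/3, so FG:GE = 8/3:-5/3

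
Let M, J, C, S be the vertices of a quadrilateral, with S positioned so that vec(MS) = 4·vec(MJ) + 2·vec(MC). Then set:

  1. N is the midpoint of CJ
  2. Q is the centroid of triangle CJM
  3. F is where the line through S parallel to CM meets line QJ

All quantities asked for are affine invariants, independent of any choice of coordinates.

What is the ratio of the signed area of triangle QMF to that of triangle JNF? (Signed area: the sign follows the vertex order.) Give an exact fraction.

Set M = (0, 0), J = (1, 0), C = (0, 1), S = (4, 2); any affine frame gives the same invariant.
1. N is the midpoint of CJ ⇒ N = (1/2, 1/2)
2. Q is the centroid of triangle CJM ⇒ Q = (1/3, 1/3)
3. F is where the line through S parallel to CM meets line QJ ⇒ F = (4, -3/2)
2·[QMF] = 11/6, 2·[JNF] = -3/4
[QMF]:[JNF] = 11/6:-3/4 = -22/9

[QMF]:[JNF] = -22/9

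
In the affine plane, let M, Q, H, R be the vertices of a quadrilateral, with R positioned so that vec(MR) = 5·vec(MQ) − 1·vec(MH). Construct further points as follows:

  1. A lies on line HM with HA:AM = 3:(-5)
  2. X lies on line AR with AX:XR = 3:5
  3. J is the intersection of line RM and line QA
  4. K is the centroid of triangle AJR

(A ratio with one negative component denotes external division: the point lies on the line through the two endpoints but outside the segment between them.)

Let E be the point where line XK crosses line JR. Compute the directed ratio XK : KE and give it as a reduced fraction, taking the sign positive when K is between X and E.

Work in coordinates with M = (0, 0), Q = (1, 0), H = (0, 1), R = (5, -1).
1. A lies on line HM with HA:AM = 3:(-5) ⇒ A = (0, 5/2)
2. X lies on line AR with AX:XR = 3:5 ⇒ X = (15/8, 19/16)
3. J is the intersection of line RM and line QA ⇒ J = (25/23, -5/23)
4. K is the centroid of triangle AJR ⇒ K = (140/69, 59/138)
line XK meets JR at E = (355/161, -71/161)
K = X + t·(E−X) with t = 7/15, so XK:KE = 7/15:8/15

XK:KE = 7/8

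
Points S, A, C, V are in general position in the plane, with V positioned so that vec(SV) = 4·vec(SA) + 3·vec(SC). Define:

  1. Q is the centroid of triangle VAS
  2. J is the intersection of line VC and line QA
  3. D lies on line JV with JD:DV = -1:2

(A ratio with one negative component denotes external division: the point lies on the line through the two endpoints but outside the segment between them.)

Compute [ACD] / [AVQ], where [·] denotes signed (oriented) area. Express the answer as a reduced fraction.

[ACD]:[AVQ] = -3/2

Work in coordinates with S = (0, 0), A = (1, 0), C = (0, 1), V = (4, 3).
1. Q is the centroid of triangle VAS ⇒ Q = (5/3, 1)
2. J is the intersection of line VC and line QA ⇒ J = (5/2, 9/4)
3. D lies on line JV with JD:DV = -1:2 ⇒ D = (1, 3/2)
2·[ACD] = -3/2, 2·[AVQ] = 1
[ACD]:[AVQ] = -3/2:1 = -3/2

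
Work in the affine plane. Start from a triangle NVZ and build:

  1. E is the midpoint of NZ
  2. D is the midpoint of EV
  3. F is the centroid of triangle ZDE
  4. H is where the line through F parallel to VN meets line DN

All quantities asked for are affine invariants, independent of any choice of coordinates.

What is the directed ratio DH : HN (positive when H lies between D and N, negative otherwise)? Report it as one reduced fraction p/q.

DH:HN = -4/7

Choose coordinates N = (0, 0), V = (1, 0), Z = (0, 1).
1. E is the midpoint of NZ ⇒ E = (0, 1/2)
2. D is the midpoint of EV ⇒ D = (1/2, 1/4)
3. F is the centroid of triangle ZDE ⇒ F = (1/6, 7/12)
4. H is where the line through F parallel to VN meets line DN ⇒ H = (7/6, 7/12)
H = D + t·(N−D) with t = -4/3, so DH:HN = t:(1−t) = -4/3:7/3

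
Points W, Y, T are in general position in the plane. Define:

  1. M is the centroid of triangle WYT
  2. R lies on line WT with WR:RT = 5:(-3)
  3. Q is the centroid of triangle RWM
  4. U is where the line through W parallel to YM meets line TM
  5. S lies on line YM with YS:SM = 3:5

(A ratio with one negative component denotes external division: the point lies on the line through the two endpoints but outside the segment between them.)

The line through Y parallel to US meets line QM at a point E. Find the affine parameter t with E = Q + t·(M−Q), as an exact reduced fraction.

t = 35/11

Set W = (0, 0), Y = (1, 0), T = (0, 1); any affine frame gives the same invariant.
1. M is the centroid of triangle WYT ⇒ M = (1/3, 1/3)
2. R lies on line WT with WR:RT = 5:(-3) ⇒ R = (0, 5/2)
3. Q is the centroid of triangle RWM ⇒ Q = (1/9, 17/18)
4. U is where the line through W parallel to YM meets line TM ⇒ U = (2/3, -1/3)
5. S lies on line YM with YS:SM = 3:5 ⇒ S = (3/4, 1/8)
through Y parallel to US: direction (1/12, 11/24); meets QM at E = (9/11, -1)
E = Q + t·(M−Q) with t = 35/11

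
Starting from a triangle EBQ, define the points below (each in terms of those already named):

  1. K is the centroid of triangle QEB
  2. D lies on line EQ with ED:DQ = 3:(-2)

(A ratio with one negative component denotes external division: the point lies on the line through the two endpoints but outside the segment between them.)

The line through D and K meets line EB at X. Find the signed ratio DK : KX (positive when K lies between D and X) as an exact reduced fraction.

DK:KX = 8

Set E = (0, 0), B = (1, 0), Q = (0, 1); any affine frame gives the same invariant.
1. K is the centroid of triangle QEB ⇒ K = (1/3, 1/3)
2. D lies on line EQ with ED:DQ = 3:(-2) ⇒ D = (0, 3)
line DK meets EB at X = (3/8, 0)
K = D + t·(X−D) with t = 8/9, so DK:KX = 8/9:1/9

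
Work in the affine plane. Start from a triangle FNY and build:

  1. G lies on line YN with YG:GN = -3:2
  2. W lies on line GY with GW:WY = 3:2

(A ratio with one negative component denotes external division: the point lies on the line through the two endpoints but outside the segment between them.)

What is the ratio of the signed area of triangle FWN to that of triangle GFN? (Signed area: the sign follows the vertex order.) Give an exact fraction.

Assign F = (0, 0), N = (1, 0), Y = (0, 1) — the answer is frame-independent, so this choice is without loss of generality.
1. G lies on line YN with YG:GN = -3:2 ⇒ G = (3, -2)
2. W lies on line GY with GW:WY = 3:2 ⇒ W = (6/5, -1/5)
2·[FWN] = 1/5, 2·[GFN] = -2
[FWN]:[GFN] = 1/5:-2 = -1/10

[FWN]:[GFN] = -1/10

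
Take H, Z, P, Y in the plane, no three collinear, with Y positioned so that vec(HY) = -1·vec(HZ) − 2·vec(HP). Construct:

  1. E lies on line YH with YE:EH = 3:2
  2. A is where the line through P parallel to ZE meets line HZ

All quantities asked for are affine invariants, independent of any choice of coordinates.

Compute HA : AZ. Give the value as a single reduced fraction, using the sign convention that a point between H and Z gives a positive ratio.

HA:AZ = -7/11

Work in coordinates with H = (0, 0), Z = (1, 0), P = (0, 1), Y = (-1, -2).
1. E lies on line YH with YE:EH = 3:2 ⇒ E = (-2/5, -4/5)
2. A is where the line through P parallel to ZE meets line HZ ⇒ A = (-7/4, 0)
A = H + t·(Z−H) with t = -7/4, so HA:AZ = t:(1−t) = -7/4:11/4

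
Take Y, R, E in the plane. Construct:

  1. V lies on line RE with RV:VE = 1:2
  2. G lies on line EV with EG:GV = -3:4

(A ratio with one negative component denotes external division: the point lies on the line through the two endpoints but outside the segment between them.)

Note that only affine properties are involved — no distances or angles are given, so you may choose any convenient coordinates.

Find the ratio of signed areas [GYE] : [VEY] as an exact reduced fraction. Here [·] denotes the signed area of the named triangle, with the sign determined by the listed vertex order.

Choose coordinates Y = (0, 0), R = (1, 0), E = (0, 1).
1. V lies on line RE with RV:VE = 1:2 ⇒ V = (2/3, 1/3)
2. G lies on line EV with EG:GV = -3:4 ⇒ G = (-2, 3)
2·[GYE] = 2, 2·[VEY] = 2/3
[GYE]:[VEY] = 2:2/3 = 3

[GYE]:[VEY] = 3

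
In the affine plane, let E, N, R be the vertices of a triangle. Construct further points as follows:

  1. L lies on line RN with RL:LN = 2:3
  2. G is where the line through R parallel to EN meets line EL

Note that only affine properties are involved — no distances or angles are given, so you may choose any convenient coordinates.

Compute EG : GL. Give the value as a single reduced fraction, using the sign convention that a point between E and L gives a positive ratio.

Work in coordinates with E = (0, 0), N = (1, 0), R = (0, 1).
1. L lies on line RN with RL:LN = 2:3 ⇒ L = (2/5, 3/5)
2. G is where the line through R parallel to EN meets line EL ⇒ G = (2/3, 1)
G = E + t·(L−E) with t = 5/3, so EG:GL = t:(1−t) = 5/3:-2/3

EG:GL = -5/2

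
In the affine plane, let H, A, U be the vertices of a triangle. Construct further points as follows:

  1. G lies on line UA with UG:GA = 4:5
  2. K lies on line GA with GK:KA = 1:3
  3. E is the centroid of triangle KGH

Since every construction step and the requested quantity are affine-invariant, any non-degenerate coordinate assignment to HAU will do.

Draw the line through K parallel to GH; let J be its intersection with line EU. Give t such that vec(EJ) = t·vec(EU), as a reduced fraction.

Set H = (0, 0), A = (1, 0), U = (0, 1); any affine frame gives the same invariant.
1. G lies on line UA with UG:GA = 4:5 ⇒ G = (4/9, 5/9)
2. K lies on line GA with GK:KA = 1:3 ⇒ K = (7/12, 5/12)
3. E is the centroid of triangle KGH ⇒ E = (37/108, 35/108)
through K parallel to GH: direction (-4/9, -5/9); meets EU at J = (259/636, 125/636)
J = E + t·(U−E) with t = -10/53

t = -10/53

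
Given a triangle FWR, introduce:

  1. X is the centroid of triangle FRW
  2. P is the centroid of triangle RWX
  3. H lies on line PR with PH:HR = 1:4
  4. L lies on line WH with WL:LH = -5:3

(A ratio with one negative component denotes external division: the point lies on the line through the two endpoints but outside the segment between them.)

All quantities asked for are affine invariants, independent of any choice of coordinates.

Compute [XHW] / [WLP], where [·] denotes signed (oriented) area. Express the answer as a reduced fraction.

[XHW]:[WLP] = -14/5

Choose coordinates F = (0, 0), W = (1, 0), R = (0, 1).
1. X is the centroid of triangle FRW ⇒ X = (1/3, 1/3)
2. P is the centroid of triangle RWX ⇒ P = (4/9, 4/9)
3. H lies on line PR with PH:HR = 1:4 ⇒ H = (16/45, 5/9)
4. L lies on line WH with WL:LH = -5:3 ⇒ L = (-11/18, 25/18)
2·[XHW] = -7/45, 2·[WLP] = 1/18
[XHW]:[WLP] = -7/45:1/18 = -14/5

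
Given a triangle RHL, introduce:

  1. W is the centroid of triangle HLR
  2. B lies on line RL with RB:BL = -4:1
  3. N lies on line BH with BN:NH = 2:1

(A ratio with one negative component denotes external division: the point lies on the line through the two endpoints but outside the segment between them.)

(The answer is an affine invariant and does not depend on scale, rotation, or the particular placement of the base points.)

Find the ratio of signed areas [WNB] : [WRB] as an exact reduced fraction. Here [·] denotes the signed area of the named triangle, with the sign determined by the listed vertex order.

[WNB]:[WRB] = -5/6

Work in coordinates with R = (0, 0), H = (1, 0), L = (0, 1).
1. W is the centroid of triangle HLR ⇒ W = (1/3, 1/3)
2. B lies on line RL with RB:BL = -4:1 ⇒ B = (0, 4/3)
3. N lies on line BH with BN:NH = 2:1 ⇒ N = (2/3, 4/9)
2·[WNB] = 10/27, 2·[WRB] = -4/9
[WNB]:[WRB] = 10/27:-4/9 = -5/6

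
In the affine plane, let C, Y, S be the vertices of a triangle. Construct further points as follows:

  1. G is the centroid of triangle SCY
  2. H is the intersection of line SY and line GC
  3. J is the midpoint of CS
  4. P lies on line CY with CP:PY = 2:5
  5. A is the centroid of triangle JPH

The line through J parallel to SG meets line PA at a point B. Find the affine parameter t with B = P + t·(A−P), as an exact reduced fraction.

t = -1/4

Choose coordinates C = (0, 0), Y = (1, 0), S = (0, 1).
1. G is the centroid of triangle SCY ⇒ G = (1/3, 1/3)
2. H is the intersection of line SY and line GC ⇒ H = (1/2, 1/2)
3. J is the midpoint of CS ⇒ J = (0, 1/2)
4. P lies on line CY with CP:PY = 2:5 ⇒ P = (2/7, 0)
5. A is the centroid of triangle JPH ⇒ A = (11/42, 1/3)
through J parallel to SG: direction (1/3, -2/3); meets PA at B = (7/24, -1/12)
B = P + t·(A−P) with t = -1/4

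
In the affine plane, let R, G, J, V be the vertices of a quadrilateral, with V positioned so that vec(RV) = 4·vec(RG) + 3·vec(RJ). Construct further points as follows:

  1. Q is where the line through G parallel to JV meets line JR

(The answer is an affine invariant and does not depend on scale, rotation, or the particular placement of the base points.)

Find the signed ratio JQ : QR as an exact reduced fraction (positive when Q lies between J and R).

Assign R = (0, 0), G = (1, 0), J = (0, 1), V = (4, 3) — the answer is frame-independent, so this choice is without loss of generality.
1. Q is where the line through G parallel to JV meets line JR ⇒ Q = (0, -1/2)
Q = J + t·(R−J) with t = 3/2, so JQ:QR = t:(1−t) = 3/2:-1/2

JQ:QR = -3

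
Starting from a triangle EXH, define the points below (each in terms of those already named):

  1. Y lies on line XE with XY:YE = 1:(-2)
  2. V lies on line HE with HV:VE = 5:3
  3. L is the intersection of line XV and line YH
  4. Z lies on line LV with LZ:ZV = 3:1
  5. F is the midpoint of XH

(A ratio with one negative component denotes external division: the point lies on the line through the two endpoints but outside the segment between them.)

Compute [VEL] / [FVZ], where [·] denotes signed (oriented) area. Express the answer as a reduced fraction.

[VEL]:[FVZ] = 24/5

Assign E = (0, 0), X = (1, 0), H = (0, 1) — the answer is frame-independent, so this choice is without loss of generality.
1. Y lies on line XE with XY:YE = 1:(-2) ⇒ Y = (2, 0)
2. V lies on line HE with HV:VE = 5:3 ⇒ V = (0, 3/8)
3. L is the intersection of line XV and line YH ⇒ L = (5, -3/2)
4. Z lies on line LV with LZ:ZV = 3:1 ⇒ Z = (5/4, -3/32)
5. F is the midpoint of XH ⇒ F = (1/2, 1/2)
2·[VEL] = 15/8, 2·[FVZ] = 25/64
[VEL]:[FVZ] = 15/8:25/64 = 24/5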